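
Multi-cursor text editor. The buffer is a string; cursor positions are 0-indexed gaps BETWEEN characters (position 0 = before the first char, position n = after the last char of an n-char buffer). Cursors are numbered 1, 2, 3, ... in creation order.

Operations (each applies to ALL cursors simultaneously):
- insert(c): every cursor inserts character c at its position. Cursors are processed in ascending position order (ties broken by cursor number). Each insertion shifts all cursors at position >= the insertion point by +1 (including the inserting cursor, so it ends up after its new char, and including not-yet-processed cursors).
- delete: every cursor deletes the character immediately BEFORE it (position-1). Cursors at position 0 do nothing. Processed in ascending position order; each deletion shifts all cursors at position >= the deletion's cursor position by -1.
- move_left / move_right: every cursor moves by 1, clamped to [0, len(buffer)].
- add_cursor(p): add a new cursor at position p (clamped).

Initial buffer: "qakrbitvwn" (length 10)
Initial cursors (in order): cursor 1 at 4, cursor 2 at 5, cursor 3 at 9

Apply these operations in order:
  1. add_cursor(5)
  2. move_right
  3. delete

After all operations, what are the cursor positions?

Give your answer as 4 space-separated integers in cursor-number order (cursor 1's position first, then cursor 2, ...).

After op 1 (add_cursor(5)): buffer="qakrbitvwn" (len 10), cursors c1@4 c2@5 c4@5 c3@9, authorship ..........
After op 2 (move_right): buffer="qakrbitvwn" (len 10), cursors c1@5 c2@6 c4@6 c3@10, authorship ..........
After op 3 (delete): buffer="qaktvw" (len 6), cursors c1@3 c2@3 c4@3 c3@6, authorship ......

Answer: 3 3 6 3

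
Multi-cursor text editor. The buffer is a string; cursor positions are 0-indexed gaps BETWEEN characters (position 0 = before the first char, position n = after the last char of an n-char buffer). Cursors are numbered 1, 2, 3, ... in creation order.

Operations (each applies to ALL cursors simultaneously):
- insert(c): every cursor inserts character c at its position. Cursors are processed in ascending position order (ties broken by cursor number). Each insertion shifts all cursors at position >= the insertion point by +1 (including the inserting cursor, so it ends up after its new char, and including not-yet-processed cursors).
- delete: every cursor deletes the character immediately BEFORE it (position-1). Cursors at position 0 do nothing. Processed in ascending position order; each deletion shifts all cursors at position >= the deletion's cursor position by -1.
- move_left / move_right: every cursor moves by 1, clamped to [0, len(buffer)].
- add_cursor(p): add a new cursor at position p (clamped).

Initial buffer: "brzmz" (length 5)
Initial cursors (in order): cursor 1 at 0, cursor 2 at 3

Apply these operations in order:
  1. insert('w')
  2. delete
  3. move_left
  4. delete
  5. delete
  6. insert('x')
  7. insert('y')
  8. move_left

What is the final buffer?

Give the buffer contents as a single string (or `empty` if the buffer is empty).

After op 1 (insert('w')): buffer="wbrzwmz" (len 7), cursors c1@1 c2@5, authorship 1...2..
After op 2 (delete): buffer="brzmz" (len 5), cursors c1@0 c2@3, authorship .....
After op 3 (move_left): buffer="brzmz" (len 5), cursors c1@0 c2@2, authorship .....
After op 4 (delete): buffer="bzmz" (len 4), cursors c1@0 c2@1, authorship ....
After op 5 (delete): buffer="zmz" (len 3), cursors c1@0 c2@0, authorship ...
After op 6 (insert('x')): buffer="xxzmz" (len 5), cursors c1@2 c2@2, authorship 12...
After op 7 (insert('y')): buffer="xxyyzmz" (len 7), cursors c1@4 c2@4, authorship 1212...
After op 8 (move_left): buffer="xxyyzmz" (len 7), cursors c1@3 c2@3, authorship 1212...

Answer: xxyyzmz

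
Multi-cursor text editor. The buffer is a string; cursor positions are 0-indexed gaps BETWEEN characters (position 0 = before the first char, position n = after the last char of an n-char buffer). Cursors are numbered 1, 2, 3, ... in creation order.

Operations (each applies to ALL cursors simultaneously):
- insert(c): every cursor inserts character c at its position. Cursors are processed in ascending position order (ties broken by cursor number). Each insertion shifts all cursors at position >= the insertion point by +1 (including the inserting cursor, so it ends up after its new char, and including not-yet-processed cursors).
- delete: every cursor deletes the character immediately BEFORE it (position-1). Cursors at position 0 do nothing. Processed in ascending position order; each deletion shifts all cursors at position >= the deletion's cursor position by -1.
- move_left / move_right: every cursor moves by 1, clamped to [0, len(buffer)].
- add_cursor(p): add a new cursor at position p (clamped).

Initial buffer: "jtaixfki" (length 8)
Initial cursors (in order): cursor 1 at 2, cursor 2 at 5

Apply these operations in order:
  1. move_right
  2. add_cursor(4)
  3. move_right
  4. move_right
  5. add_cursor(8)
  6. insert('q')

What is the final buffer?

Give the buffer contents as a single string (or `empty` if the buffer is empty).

Answer: jtaixqfqkiqq

Derivation:
After op 1 (move_right): buffer="jtaixfki" (len 8), cursors c1@3 c2@6, authorship ........
After op 2 (add_cursor(4)): buffer="jtaixfki" (len 8), cursors c1@3 c3@4 c2@6, authorship ........
After op 3 (move_right): buffer="jtaixfki" (len 8), cursors c1@4 c3@5 c2@7, authorship ........
After op 4 (move_right): buffer="jtaixfki" (len 8), cursors c1@5 c3@6 c2@8, authorship ........
After op 5 (add_cursor(8)): buffer="jtaixfki" (len 8), cursors c1@5 c3@6 c2@8 c4@8, authorship ........
After op 6 (insert('q')): buffer="jtaixqfqkiqq" (len 12), cursors c1@6 c3@8 c2@12 c4@12, authorship .....1.3..24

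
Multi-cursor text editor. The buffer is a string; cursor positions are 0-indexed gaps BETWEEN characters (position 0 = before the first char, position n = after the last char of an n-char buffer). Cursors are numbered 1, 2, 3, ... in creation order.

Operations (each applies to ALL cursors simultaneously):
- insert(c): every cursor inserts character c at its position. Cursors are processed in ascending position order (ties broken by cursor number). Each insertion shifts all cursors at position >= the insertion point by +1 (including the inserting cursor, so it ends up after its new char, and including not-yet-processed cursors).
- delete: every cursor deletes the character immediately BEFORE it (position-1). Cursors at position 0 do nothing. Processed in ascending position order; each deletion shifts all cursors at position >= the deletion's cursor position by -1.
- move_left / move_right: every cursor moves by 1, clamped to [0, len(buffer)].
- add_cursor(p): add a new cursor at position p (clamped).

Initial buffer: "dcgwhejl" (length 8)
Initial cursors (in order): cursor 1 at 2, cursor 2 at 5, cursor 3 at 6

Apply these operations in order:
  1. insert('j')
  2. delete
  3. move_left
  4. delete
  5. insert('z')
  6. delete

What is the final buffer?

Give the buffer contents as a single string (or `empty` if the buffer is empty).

After op 1 (insert('j')): buffer="dcjgwhjejjl" (len 11), cursors c1@3 c2@7 c3@9, authorship ..1...2.3..
After op 2 (delete): buffer="dcgwhejl" (len 8), cursors c1@2 c2@5 c3@6, authorship ........
After op 3 (move_left): buffer="dcgwhejl" (len 8), cursors c1@1 c2@4 c3@5, authorship ........
After op 4 (delete): buffer="cgejl" (len 5), cursors c1@0 c2@2 c3@2, authorship .....
After op 5 (insert('z')): buffer="zcgzzejl" (len 8), cursors c1@1 c2@5 c3@5, authorship 1..23...
After op 6 (delete): buffer="cgejl" (len 5), cursors c1@0 c2@2 c3@2, authorship .....

Answer: cgejl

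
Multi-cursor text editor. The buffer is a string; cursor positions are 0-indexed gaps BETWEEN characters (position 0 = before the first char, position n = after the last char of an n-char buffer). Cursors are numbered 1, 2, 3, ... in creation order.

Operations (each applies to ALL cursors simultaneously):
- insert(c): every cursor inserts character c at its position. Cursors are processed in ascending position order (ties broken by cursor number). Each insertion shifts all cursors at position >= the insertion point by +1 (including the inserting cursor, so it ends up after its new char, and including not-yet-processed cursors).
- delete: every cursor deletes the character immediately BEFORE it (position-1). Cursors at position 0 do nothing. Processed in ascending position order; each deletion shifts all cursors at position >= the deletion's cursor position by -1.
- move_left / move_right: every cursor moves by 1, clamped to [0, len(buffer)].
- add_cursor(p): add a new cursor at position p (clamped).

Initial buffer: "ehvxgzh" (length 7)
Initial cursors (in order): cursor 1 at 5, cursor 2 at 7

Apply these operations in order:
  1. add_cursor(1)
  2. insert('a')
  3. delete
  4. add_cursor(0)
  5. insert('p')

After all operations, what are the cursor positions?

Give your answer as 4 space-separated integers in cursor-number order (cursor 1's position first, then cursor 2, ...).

Answer: 8 11 3 1

Derivation:
After op 1 (add_cursor(1)): buffer="ehvxgzh" (len 7), cursors c3@1 c1@5 c2@7, authorship .......
After op 2 (insert('a')): buffer="eahvxgazha" (len 10), cursors c3@2 c1@7 c2@10, authorship .3....1..2
After op 3 (delete): buffer="ehvxgzh" (len 7), cursors c3@1 c1@5 c2@7, authorship .......
After op 4 (add_cursor(0)): buffer="ehvxgzh" (len 7), cursors c4@0 c3@1 c1@5 c2@7, authorship .......
After op 5 (insert('p')): buffer="pephvxgpzhp" (len 11), cursors c4@1 c3@3 c1@8 c2@11, authorship 4.3....1..2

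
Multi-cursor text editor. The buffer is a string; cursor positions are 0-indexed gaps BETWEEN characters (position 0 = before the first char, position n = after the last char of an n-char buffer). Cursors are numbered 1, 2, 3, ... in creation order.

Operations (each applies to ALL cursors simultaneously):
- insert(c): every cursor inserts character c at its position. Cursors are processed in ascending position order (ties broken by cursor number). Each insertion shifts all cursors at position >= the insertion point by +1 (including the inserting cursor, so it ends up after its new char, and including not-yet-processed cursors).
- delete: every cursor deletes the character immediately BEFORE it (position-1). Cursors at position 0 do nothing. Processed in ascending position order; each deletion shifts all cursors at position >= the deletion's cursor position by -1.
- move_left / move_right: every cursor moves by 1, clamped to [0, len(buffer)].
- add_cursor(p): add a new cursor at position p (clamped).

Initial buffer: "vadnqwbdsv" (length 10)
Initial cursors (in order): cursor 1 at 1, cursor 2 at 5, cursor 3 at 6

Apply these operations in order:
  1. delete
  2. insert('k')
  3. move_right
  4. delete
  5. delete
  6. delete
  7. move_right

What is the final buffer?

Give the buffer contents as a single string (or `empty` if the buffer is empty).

After op 1 (delete): buffer="adnbdsv" (len 7), cursors c1@0 c2@3 c3@3, authorship .......
After op 2 (insert('k')): buffer="kadnkkbdsv" (len 10), cursors c1@1 c2@6 c3@6, authorship 1...23....
After op 3 (move_right): buffer="kadnkkbdsv" (len 10), cursors c1@2 c2@7 c3@7, authorship 1...23....
After op 4 (delete): buffer="kdnkdsv" (len 7), cursors c1@1 c2@4 c3@4, authorship 1..2...
After op 5 (delete): buffer="ddsv" (len 4), cursors c1@0 c2@1 c3@1, authorship ....
After op 6 (delete): buffer="dsv" (len 3), cursors c1@0 c2@0 c3@0, authorship ...
After op 7 (move_right): buffer="dsv" (len 3), cursors c1@1 c2@1 c3@1, authorship ...

Answer: dsv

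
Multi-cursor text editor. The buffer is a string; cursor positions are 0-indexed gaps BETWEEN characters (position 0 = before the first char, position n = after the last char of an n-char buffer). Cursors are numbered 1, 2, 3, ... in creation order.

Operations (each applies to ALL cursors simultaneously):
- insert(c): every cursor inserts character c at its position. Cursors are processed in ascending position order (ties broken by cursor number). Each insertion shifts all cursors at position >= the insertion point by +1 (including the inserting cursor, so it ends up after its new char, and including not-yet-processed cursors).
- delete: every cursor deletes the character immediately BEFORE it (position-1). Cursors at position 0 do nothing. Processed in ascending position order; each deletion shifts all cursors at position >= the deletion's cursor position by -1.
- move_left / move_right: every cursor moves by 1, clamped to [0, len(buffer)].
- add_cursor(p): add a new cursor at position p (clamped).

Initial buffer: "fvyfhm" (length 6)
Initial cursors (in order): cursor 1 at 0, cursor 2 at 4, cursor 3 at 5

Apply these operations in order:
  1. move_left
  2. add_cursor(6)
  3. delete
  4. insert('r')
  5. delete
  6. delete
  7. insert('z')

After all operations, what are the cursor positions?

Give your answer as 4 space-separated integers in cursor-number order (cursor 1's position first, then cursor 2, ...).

Answer: 4 4 4 4

Derivation:
After op 1 (move_left): buffer="fvyfhm" (len 6), cursors c1@0 c2@3 c3@4, authorship ......
After op 2 (add_cursor(6)): buffer="fvyfhm" (len 6), cursors c1@0 c2@3 c3@4 c4@6, authorship ......
After op 3 (delete): buffer="fvh" (len 3), cursors c1@0 c2@2 c3@2 c4@3, authorship ...
After op 4 (insert('r')): buffer="rfvrrhr" (len 7), cursors c1@1 c2@5 c3@5 c4@7, authorship 1..23.4
After op 5 (delete): buffer="fvh" (len 3), cursors c1@0 c2@2 c3@2 c4@3, authorship ...
After op 6 (delete): buffer="" (len 0), cursors c1@0 c2@0 c3@0 c4@0, authorship 
After op 7 (insert('z')): buffer="zzzz" (len 4), cursors c1@4 c2@4 c3@4 c4@4, authorship 1234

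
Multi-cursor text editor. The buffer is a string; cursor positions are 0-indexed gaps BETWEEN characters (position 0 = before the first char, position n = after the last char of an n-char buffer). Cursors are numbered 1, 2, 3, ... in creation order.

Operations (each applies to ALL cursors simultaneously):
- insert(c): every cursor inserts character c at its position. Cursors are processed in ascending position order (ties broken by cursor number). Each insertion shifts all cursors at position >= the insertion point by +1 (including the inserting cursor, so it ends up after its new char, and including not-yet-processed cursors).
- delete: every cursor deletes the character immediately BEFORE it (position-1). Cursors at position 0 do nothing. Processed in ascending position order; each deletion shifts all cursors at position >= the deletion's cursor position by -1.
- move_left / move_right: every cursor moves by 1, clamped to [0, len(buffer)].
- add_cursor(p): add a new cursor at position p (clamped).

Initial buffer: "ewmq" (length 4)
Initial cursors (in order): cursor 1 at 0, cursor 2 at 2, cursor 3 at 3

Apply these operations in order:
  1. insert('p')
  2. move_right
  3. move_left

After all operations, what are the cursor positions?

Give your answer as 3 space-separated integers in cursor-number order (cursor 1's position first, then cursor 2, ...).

Answer: 1 4 6

Derivation:
After op 1 (insert('p')): buffer="pewpmpq" (len 7), cursors c1@1 c2@4 c3@6, authorship 1..2.3.
After op 2 (move_right): buffer="pewpmpq" (len 7), cursors c1@2 c2@5 c3@7, authorship 1..2.3.
After op 3 (move_left): buffer="pewpmpq" (len 7), cursors c1@1 c2@4 c3@6, authorship 1..2.3.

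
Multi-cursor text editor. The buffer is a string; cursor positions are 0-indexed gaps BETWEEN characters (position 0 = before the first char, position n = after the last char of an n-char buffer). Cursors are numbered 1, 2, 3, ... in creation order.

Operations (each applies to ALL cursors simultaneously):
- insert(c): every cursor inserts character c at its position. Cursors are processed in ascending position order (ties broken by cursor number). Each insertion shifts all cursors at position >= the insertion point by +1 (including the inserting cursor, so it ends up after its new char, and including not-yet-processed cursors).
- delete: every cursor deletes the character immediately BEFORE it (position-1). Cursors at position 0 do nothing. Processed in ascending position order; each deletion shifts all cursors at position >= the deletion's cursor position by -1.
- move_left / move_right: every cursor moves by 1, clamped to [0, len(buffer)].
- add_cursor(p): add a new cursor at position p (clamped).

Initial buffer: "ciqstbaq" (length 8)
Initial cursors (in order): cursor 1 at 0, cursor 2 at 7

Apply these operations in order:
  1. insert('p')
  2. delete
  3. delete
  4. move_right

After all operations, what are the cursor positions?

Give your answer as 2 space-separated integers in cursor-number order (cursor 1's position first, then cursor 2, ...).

After op 1 (insert('p')): buffer="pciqstbapq" (len 10), cursors c1@1 c2@9, authorship 1.......2.
After op 2 (delete): buffer="ciqstbaq" (len 8), cursors c1@0 c2@7, authorship ........
After op 3 (delete): buffer="ciqstbq" (len 7), cursors c1@0 c2@6, authorship .......
After op 4 (move_right): buffer="ciqstbq" (len 7), cursors c1@1 c2@7, authorship .......

Answer: 1 7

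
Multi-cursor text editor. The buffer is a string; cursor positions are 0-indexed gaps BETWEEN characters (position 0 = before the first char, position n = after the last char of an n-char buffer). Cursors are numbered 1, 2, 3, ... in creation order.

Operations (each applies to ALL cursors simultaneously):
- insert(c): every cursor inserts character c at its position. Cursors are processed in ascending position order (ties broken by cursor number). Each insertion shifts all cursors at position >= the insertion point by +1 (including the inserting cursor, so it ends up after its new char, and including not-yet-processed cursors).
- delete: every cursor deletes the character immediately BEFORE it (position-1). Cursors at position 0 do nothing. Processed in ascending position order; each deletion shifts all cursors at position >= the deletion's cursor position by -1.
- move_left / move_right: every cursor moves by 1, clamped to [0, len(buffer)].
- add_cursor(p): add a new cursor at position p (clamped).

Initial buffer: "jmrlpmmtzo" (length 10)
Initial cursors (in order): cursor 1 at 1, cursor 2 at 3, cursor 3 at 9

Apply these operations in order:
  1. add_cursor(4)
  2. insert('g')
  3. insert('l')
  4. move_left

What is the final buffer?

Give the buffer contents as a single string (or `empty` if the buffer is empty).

Answer: jglmrgllglpmmtzglo

Derivation:
After op 1 (add_cursor(4)): buffer="jmrlpmmtzo" (len 10), cursors c1@1 c2@3 c4@4 c3@9, authorship ..........
After op 2 (insert('g')): buffer="jgmrglgpmmtzgo" (len 14), cursors c1@2 c2@5 c4@7 c3@13, authorship .1..2.4.....3.
After op 3 (insert('l')): buffer="jglmrgllglpmmtzglo" (len 18), cursors c1@3 c2@7 c4@10 c3@17, authorship .11..22.44.....33.
After op 4 (move_left): buffer="jglmrgllglpmmtzglo" (len 18), cursors c1@2 c2@6 c4@9 c3@16, authorship .11..22.44.....33.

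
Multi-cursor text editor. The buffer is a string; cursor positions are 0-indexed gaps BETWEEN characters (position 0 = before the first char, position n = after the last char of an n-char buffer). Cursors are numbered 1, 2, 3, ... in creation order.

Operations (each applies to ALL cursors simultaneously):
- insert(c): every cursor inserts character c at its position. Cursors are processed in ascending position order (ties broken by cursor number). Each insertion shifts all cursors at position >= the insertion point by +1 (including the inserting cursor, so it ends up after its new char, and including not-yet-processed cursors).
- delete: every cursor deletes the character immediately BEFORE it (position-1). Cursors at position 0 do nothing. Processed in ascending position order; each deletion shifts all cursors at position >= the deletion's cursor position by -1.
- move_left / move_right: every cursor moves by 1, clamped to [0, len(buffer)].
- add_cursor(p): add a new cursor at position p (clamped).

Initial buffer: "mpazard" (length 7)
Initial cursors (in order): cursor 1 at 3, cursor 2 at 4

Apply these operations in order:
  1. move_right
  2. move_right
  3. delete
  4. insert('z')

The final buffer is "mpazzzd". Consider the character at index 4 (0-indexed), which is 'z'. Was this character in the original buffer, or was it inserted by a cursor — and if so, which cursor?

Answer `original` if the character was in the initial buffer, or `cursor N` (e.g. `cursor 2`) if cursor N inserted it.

After op 1 (move_right): buffer="mpazard" (len 7), cursors c1@4 c2@5, authorship .......
After op 2 (move_right): buffer="mpazard" (len 7), cursors c1@5 c2@6, authorship .......
After op 3 (delete): buffer="mpazd" (len 5), cursors c1@4 c2@4, authorship .....
After op 4 (insert('z')): buffer="mpazzzd" (len 7), cursors c1@6 c2@6, authorship ....12.
Authorship (.=original, N=cursor N): . . . . 1 2 .
Index 4: author = 1

Answer: cursor 1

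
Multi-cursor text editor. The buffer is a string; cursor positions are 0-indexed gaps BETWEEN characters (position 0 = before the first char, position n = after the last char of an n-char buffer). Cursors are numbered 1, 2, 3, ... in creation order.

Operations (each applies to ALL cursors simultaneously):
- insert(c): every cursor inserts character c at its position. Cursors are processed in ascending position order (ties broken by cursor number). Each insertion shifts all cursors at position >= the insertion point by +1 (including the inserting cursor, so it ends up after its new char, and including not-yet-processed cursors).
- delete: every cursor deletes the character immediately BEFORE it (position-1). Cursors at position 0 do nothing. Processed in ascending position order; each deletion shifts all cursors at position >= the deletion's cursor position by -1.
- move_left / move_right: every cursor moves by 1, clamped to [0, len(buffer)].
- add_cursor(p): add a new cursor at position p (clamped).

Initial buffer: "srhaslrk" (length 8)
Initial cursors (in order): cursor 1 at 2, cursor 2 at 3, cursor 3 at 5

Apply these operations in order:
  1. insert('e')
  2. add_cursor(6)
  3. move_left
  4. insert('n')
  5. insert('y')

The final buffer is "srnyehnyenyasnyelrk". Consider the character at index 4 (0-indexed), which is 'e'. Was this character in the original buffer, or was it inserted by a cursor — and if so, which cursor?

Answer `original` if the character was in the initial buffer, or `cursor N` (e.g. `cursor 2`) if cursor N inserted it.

After op 1 (insert('e')): buffer="sreheaselrk" (len 11), cursors c1@3 c2@5 c3@8, authorship ..1.2..3...
After op 2 (add_cursor(6)): buffer="sreheaselrk" (len 11), cursors c1@3 c2@5 c4@6 c3@8, authorship ..1.2..3...
After op 3 (move_left): buffer="sreheaselrk" (len 11), cursors c1@2 c2@4 c4@5 c3@7, authorship ..1.2..3...
After op 4 (insert('n')): buffer="srnehnenasnelrk" (len 15), cursors c1@3 c2@6 c4@8 c3@11, authorship ..11.224..33...
After op 5 (insert('y')): buffer="srnyehnyenyasnyelrk" (len 19), cursors c1@4 c2@8 c4@11 c3@15, authorship ..111.22244..333...
Authorship (.=original, N=cursor N): . . 1 1 1 . 2 2 2 4 4 . . 3 3 3 . . .
Index 4: author = 1

Answer: cursor 1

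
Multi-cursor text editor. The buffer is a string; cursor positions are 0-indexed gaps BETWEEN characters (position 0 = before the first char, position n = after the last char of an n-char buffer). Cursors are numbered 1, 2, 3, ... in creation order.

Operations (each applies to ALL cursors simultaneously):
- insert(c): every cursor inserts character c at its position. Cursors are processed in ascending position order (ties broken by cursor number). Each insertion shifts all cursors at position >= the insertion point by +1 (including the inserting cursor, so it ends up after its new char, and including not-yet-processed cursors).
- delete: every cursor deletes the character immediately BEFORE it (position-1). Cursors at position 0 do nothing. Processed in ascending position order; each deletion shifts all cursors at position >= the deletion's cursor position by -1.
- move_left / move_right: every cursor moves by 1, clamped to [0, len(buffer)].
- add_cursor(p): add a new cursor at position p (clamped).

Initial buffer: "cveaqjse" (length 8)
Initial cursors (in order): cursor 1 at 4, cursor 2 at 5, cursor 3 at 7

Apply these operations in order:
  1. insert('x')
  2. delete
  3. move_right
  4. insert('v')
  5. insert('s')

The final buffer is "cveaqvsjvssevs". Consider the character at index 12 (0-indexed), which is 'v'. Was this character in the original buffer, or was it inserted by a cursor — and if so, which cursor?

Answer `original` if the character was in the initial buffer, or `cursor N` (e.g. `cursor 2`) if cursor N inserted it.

After op 1 (insert('x')): buffer="cveaxqxjsxe" (len 11), cursors c1@5 c2@7 c3@10, authorship ....1.2..3.
After op 2 (delete): buffer="cveaqjse" (len 8), cursors c1@4 c2@5 c3@7, authorship ........
After op 3 (move_right): buffer="cveaqjse" (len 8), cursors c1@5 c2@6 c3@8, authorship ........
After op 4 (insert('v')): buffer="cveaqvjvsev" (len 11), cursors c1@6 c2@8 c3@11, authorship .....1.2..3
After op 5 (insert('s')): buffer="cveaqvsjvssevs" (len 14), cursors c1@7 c2@10 c3@14, authorship .....11.22..33
Authorship (.=original, N=cursor N): . . . . . 1 1 . 2 2 . . 3 3
Index 12: author = 3

Answer: cursor 3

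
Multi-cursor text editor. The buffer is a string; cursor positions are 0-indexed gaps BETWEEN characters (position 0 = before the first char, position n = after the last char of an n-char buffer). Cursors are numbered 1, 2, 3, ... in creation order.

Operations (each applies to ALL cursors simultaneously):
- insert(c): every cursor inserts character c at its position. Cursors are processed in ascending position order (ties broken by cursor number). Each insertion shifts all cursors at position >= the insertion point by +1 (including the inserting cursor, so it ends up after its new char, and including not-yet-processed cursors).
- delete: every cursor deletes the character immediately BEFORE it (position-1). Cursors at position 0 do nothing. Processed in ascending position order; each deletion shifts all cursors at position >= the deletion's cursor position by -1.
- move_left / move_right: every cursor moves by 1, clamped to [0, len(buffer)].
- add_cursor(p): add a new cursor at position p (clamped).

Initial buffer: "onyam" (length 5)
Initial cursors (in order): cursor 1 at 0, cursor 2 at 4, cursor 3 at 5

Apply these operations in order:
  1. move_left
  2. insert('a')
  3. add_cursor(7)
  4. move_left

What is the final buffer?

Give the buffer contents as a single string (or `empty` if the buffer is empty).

After op 1 (move_left): buffer="onyam" (len 5), cursors c1@0 c2@3 c3@4, authorship .....
After op 2 (insert('a')): buffer="aonyaaam" (len 8), cursors c1@1 c2@5 c3@7, authorship 1...2.3.
After op 3 (add_cursor(7)): buffer="aonyaaam" (len 8), cursors c1@1 c2@5 c3@7 c4@7, authorship 1...2.3.
After op 4 (move_left): buffer="aonyaaam" (len 8), cursors c1@0 c2@4 c3@6 c4@6, authorship 1...2.3.

Answer: aonyaaam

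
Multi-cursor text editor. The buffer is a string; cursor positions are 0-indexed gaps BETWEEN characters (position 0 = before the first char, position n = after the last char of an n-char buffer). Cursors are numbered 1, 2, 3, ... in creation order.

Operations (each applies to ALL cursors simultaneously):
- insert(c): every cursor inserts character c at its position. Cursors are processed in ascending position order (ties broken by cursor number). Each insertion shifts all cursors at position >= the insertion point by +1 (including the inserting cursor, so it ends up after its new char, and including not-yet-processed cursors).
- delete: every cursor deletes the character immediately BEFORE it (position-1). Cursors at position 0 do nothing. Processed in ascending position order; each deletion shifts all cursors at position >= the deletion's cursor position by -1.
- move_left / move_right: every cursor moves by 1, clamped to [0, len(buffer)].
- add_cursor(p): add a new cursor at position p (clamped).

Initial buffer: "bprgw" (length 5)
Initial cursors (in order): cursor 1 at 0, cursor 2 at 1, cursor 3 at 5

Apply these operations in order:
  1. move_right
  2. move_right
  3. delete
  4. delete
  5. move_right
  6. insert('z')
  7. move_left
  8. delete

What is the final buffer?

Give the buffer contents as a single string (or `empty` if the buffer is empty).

Answer: z

Derivation:
After op 1 (move_right): buffer="bprgw" (len 5), cursors c1@1 c2@2 c3@5, authorship .....
After op 2 (move_right): buffer="bprgw" (len 5), cursors c1@2 c2@3 c3@5, authorship .....
After op 3 (delete): buffer="bg" (len 2), cursors c1@1 c2@1 c3@2, authorship ..
After op 4 (delete): buffer="" (len 0), cursors c1@0 c2@0 c3@0, authorship 
After op 5 (move_right): buffer="" (len 0), cursors c1@0 c2@0 c3@0, authorship 
After op 6 (insert('z')): buffer="zzz" (len 3), cursors c1@3 c2@3 c3@3, authorship 123
After op 7 (move_left): buffer="zzz" (len 3), cursors c1@2 c2@2 c3@2, authorship 123
After op 8 (delete): buffer="z" (len 1), cursors c1@0 c2@0 c3@0, authorship 3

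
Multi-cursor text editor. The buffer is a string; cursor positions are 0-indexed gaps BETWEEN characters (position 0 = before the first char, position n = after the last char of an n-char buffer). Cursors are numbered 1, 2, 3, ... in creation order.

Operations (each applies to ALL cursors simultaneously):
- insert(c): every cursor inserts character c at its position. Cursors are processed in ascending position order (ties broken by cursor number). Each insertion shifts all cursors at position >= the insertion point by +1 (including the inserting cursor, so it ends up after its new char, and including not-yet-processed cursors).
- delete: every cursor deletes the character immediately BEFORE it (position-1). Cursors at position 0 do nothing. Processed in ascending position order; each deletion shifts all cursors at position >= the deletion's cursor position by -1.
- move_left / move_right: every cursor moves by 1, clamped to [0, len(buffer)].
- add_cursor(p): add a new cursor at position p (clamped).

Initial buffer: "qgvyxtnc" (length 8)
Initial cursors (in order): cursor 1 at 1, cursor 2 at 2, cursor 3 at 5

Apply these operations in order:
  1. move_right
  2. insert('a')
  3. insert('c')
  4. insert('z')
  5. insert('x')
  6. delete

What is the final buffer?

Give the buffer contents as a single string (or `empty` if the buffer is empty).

After op 1 (move_right): buffer="qgvyxtnc" (len 8), cursors c1@2 c2@3 c3@6, authorship ........
After op 2 (insert('a')): buffer="qgavayxtanc" (len 11), cursors c1@3 c2@5 c3@9, authorship ..1.2...3..
After op 3 (insert('c')): buffer="qgacvacyxtacnc" (len 14), cursors c1@4 c2@7 c3@12, authorship ..11.22...33..
After op 4 (insert('z')): buffer="qgaczvaczyxtacznc" (len 17), cursors c1@5 c2@9 c3@15, authorship ..111.222...333..
After op 5 (insert('x')): buffer="qgaczxvaczxyxtaczxnc" (len 20), cursors c1@6 c2@11 c3@18, authorship ..1111.2222...3333..
After op 6 (delete): buffer="qgaczvaczyxtacznc" (len 17), cursors c1@5 c2@9 c3@15, authorship ..111.222...333..

Answer: qgaczvaczyxtacznc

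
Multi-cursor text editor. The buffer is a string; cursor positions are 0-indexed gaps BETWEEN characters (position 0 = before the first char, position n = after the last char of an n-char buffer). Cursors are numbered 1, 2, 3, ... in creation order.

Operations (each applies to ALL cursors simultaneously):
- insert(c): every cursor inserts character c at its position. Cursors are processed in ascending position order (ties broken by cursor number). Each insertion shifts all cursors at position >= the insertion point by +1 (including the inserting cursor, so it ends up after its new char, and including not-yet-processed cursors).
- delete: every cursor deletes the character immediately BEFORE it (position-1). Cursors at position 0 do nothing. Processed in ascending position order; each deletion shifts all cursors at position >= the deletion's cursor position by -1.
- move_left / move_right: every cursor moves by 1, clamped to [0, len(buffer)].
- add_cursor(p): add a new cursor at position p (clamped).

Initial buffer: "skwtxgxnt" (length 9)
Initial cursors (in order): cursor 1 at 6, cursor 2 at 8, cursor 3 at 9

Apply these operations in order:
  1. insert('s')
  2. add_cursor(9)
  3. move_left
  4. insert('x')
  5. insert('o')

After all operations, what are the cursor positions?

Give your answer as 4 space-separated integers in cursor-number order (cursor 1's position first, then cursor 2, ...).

Answer: 8 15 19 12

Derivation:
After op 1 (insert('s')): buffer="skwtxgsxnsts" (len 12), cursors c1@7 c2@10 c3@12, authorship ......1..2.3
After op 2 (add_cursor(9)): buffer="skwtxgsxnsts" (len 12), cursors c1@7 c4@9 c2@10 c3@12, authorship ......1..2.3
After op 3 (move_left): buffer="skwtxgsxnsts" (len 12), cursors c1@6 c4@8 c2@9 c3@11, authorship ......1..2.3
After op 4 (insert('x')): buffer="skwtxgxsxxnxstxs" (len 16), cursors c1@7 c4@10 c2@12 c3@15, authorship ......11.4.22.33
After op 5 (insert('o')): buffer="skwtxgxosxxonxostxos" (len 20), cursors c1@8 c4@12 c2@15 c3@19, authorship ......111.44.222.333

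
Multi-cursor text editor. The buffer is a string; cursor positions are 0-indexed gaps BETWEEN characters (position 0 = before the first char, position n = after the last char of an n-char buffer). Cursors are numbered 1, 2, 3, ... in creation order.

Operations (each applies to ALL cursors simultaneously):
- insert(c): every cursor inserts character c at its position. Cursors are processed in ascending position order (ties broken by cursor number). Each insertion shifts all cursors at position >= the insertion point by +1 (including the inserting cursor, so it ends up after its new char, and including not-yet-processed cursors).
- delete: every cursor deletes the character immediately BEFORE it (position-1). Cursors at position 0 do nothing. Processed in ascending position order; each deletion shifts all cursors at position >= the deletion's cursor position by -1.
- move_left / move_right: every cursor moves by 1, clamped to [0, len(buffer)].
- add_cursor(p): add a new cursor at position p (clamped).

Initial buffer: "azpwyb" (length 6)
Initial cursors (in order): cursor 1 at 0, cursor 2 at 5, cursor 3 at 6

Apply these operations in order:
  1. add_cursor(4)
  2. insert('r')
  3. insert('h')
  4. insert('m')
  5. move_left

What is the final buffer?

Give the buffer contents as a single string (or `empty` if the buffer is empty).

Answer: rhmazpwrhmyrhmbrhm

Derivation:
After op 1 (add_cursor(4)): buffer="azpwyb" (len 6), cursors c1@0 c4@4 c2@5 c3@6, authorship ......
After op 2 (insert('r')): buffer="razpwryrbr" (len 10), cursors c1@1 c4@6 c2@8 c3@10, authorship 1....4.2.3
After op 3 (insert('h')): buffer="rhazpwrhyrhbrh" (len 14), cursors c1@2 c4@8 c2@11 c3@14, authorship 11....44.22.33
After op 4 (insert('m')): buffer="rhmazpwrhmyrhmbrhm" (len 18), cursors c1@3 c4@10 c2@14 c3@18, authorship 111....444.222.333
After op 5 (move_left): buffer="rhmazpwrhmyrhmbrhm" (len 18), cursors c1@2 c4@9 c2@13 c3@17, authorship 111....444.222.333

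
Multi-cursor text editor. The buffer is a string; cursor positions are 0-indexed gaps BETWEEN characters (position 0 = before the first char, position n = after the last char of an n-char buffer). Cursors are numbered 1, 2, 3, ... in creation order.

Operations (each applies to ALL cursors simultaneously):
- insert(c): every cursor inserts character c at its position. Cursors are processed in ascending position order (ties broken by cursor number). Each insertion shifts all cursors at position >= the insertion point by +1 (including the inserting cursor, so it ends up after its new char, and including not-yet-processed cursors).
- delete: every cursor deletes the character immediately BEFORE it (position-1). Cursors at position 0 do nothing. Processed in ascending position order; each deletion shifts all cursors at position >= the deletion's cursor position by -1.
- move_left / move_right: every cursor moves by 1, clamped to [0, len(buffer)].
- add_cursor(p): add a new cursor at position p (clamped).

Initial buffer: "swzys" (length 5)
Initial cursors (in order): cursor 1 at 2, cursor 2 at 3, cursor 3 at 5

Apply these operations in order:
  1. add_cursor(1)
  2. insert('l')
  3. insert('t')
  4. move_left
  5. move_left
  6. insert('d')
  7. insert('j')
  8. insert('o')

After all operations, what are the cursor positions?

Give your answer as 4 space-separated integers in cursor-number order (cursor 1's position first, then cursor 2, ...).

After op 1 (add_cursor(1)): buffer="swzys" (len 5), cursors c4@1 c1@2 c2@3 c3@5, authorship .....
After op 2 (insert('l')): buffer="slwlzlysl" (len 9), cursors c4@2 c1@4 c2@6 c3@9, authorship .4.1.2..3
After op 3 (insert('t')): buffer="sltwltzltyslt" (len 13), cursors c4@3 c1@6 c2@9 c3@13, authorship .44.11.22..33
After op 4 (move_left): buffer="sltwltzltyslt" (len 13), cursors c4@2 c1@5 c2@8 c3@12, authorship .44.11.22..33
After op 5 (move_left): buffer="sltwltzltyslt" (len 13), cursors c4@1 c1@4 c2@7 c3@11, authorship .44.11.22..33
After op 6 (insert('d')): buffer="sdltwdltzdltysdlt" (len 17), cursors c4@2 c1@6 c2@10 c3@15, authorship .444.111.222..333
After op 7 (insert('j')): buffer="sdjltwdjltzdjltysdjlt" (len 21), cursors c4@3 c1@8 c2@13 c3@19, authorship .4444.1111.2222..3333
After op 8 (insert('o')): buffer="sdjoltwdjoltzdjoltysdjolt" (len 25), cursors c4@4 c1@10 c2@16 c3@23, authorship .44444.11111.22222..33333

Answer: 10 16 23 4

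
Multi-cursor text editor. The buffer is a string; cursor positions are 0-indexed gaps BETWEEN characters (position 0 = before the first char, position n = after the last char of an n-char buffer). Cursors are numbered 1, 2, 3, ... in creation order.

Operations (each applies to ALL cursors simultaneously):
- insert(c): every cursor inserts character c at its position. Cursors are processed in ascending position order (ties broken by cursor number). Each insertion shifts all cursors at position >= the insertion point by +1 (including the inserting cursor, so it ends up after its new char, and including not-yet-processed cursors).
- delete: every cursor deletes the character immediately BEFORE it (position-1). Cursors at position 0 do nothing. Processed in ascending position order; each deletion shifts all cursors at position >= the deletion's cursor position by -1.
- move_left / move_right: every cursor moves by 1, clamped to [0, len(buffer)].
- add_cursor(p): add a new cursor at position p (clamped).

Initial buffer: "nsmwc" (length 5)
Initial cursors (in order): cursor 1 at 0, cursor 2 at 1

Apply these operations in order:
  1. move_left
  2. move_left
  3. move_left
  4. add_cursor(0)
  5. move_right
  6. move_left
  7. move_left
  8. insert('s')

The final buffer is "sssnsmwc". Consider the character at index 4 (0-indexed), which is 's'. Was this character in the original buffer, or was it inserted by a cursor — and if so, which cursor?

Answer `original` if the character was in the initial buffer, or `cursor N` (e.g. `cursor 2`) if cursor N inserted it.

Answer: original

Derivation:
After op 1 (move_left): buffer="nsmwc" (len 5), cursors c1@0 c2@0, authorship .....
After op 2 (move_left): buffer="nsmwc" (len 5), cursors c1@0 c2@0, authorship .....
After op 3 (move_left): buffer="nsmwc" (len 5), cursors c1@0 c2@0, authorship .....
After op 4 (add_cursor(0)): buffer="nsmwc" (len 5), cursors c1@0 c2@0 c3@0, authorship .....
After op 5 (move_right): buffer="nsmwc" (len 5), cursors c1@1 c2@1 c3@1, authorship .....
After op 6 (move_left): buffer="nsmwc" (len 5), cursors c1@0 c2@0 c3@0, authorship .....
After op 7 (move_left): buffer="nsmwc" (len 5), cursors c1@0 c2@0 c3@0, authorship .....
After op 8 (insert('s')): buffer="sssnsmwc" (len 8), cursors c1@3 c2@3 c3@3, authorship 123.....
Authorship (.=original, N=cursor N): 1 2 3 . . . . .
Index 4: author = original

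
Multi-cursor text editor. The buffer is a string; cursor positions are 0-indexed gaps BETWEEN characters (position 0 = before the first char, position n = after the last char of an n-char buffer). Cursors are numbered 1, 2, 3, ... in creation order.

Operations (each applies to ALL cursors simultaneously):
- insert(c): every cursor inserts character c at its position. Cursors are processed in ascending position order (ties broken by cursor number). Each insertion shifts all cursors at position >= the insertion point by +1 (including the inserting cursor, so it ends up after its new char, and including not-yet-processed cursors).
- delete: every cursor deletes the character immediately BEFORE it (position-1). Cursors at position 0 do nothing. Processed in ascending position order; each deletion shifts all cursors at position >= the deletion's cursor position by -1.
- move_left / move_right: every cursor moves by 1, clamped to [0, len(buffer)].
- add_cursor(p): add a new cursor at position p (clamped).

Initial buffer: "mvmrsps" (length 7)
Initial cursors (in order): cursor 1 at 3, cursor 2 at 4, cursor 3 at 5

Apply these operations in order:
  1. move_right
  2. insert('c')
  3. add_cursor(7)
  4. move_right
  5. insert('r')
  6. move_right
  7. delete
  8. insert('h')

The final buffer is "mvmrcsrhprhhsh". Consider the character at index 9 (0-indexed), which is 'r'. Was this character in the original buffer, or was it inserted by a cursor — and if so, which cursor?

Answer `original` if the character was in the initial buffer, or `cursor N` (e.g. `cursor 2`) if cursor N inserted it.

Answer: cursor 2

Derivation:
After op 1 (move_right): buffer="mvmrsps" (len 7), cursors c1@4 c2@5 c3@6, authorship .......
After op 2 (insert('c')): buffer="mvmrcscpcs" (len 10), cursors c1@5 c2@7 c3@9, authorship ....1.2.3.
After op 3 (add_cursor(7)): buffer="mvmrcscpcs" (len 10), cursors c1@5 c2@7 c4@7 c3@9, authorship ....1.2.3.
After op 4 (move_right): buffer="mvmrcscpcs" (len 10), cursors c1@6 c2@8 c4@8 c3@10, authorship ....1.2.3.
After op 5 (insert('r')): buffer="mvmrcsrcprrcsr" (len 14), cursors c1@7 c2@11 c4@11 c3@14, authorship ....1.12.243.3
After op 6 (move_right): buffer="mvmrcsrcprrcsr" (len 14), cursors c1@8 c2@12 c4@12 c3@14, authorship ....1.12.243.3
After op 7 (delete): buffer="mvmrcsrprs" (len 10), cursors c1@7 c2@9 c4@9 c3@10, authorship ....1.1.2.
After op 8 (insert('h')): buffer="mvmrcsrhprhhsh" (len 14), cursors c1@8 c2@12 c4@12 c3@14, authorship ....1.11.224.3
Authorship (.=original, N=cursor N): . . . . 1 . 1 1 . 2 2 4 . 3
Index 9: author = 2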